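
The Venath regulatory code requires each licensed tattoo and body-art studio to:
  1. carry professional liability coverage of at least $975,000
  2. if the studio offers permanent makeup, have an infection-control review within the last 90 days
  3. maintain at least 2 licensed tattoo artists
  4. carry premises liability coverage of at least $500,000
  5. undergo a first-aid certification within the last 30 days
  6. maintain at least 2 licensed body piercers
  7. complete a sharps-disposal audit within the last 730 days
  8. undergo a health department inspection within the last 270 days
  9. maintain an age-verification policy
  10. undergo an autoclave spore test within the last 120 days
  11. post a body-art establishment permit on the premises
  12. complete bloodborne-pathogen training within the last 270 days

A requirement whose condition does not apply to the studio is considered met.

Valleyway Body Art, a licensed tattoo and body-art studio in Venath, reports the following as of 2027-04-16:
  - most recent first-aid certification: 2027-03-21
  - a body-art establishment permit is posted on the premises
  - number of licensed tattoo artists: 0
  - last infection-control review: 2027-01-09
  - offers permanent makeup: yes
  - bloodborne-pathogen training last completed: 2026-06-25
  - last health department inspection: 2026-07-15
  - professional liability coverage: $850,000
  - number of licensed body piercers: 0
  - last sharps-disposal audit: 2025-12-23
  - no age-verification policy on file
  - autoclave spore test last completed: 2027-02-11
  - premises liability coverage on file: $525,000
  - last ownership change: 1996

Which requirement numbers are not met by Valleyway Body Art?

1. professional liability coverage $850,000 < $975,000 → not met
2. condition 'offers permanent makeup' holds; infection-control review 97 days ago vs limit 90 → not met
3. licensed tattoo artists 0 < 2 → not met
4. premises liability coverage $525,000 ≥ $500,000 → met
5. first-aid certification 26 days ago vs limit 30 → met
6. licensed body piercers 0 < 2 → not met
7. sharps-disposal audit 479 days ago vs limit 730 → met
8. health department inspection 275 days ago vs limit 270 → not met
9. age-verification policy absent → not met
10. autoclave spore test 64 days ago vs limit 120 → met
11. body-art establishment permit present → met
12. bloodborne-pathogen training 295 days ago vs limit 270 → not met
Not met: 1, 2, 3, 6, 8, 9, 12

1, 2, 3, 6, 8, 9, 12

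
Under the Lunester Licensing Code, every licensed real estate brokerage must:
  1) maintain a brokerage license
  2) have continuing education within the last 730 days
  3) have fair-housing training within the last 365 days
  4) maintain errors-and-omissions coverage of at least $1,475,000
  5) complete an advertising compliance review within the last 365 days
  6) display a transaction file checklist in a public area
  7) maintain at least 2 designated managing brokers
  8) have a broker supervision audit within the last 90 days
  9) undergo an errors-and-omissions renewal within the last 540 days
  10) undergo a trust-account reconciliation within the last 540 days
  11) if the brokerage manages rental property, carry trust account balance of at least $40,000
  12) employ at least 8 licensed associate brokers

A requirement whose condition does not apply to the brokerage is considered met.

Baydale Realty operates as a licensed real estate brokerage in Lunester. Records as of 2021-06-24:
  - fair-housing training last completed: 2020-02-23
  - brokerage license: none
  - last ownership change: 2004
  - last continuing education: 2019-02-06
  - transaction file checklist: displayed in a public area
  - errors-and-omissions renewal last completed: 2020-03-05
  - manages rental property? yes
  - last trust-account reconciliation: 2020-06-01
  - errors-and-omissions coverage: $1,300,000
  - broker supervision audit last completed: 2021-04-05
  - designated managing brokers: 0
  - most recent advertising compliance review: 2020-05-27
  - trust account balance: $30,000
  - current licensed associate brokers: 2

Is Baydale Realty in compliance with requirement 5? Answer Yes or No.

No

5. advertising compliance review 393 days ago vs limit 365 → not met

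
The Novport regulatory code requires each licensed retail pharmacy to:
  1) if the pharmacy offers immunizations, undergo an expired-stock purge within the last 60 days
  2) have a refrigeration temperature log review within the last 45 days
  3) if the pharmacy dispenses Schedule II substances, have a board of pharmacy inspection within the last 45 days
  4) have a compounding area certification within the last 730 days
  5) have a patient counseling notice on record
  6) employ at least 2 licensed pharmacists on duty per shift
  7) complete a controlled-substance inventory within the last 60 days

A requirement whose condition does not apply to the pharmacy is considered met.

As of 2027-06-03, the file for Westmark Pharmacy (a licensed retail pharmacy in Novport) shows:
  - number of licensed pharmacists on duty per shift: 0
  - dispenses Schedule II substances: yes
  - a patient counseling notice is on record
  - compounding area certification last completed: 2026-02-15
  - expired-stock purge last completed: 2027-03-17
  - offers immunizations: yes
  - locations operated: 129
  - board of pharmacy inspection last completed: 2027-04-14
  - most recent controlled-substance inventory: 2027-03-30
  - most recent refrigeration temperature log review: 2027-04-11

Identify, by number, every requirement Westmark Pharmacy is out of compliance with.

1. condition 'offers immunizations' holds; expired-stock purge 78 days ago vs limit 60 → not met
2. refrigeration temperature log review 53 days ago vs limit 45 → not met
3. condition 'dispenses Schedule II substances' holds; board of pharmacy inspection 50 days ago vs limit 45 → not met
4. compounding area certification 473 days ago vs limit 730 → met
5. patient counseling notice present → met
6. licensed pharmacists on duty per shift 0 < 2 → not met
7. controlled-substance inventory 65 days ago vs limit 60 → not met
Not met: 1, 2, 3, 6, 7

1, 2, 3, 6, 7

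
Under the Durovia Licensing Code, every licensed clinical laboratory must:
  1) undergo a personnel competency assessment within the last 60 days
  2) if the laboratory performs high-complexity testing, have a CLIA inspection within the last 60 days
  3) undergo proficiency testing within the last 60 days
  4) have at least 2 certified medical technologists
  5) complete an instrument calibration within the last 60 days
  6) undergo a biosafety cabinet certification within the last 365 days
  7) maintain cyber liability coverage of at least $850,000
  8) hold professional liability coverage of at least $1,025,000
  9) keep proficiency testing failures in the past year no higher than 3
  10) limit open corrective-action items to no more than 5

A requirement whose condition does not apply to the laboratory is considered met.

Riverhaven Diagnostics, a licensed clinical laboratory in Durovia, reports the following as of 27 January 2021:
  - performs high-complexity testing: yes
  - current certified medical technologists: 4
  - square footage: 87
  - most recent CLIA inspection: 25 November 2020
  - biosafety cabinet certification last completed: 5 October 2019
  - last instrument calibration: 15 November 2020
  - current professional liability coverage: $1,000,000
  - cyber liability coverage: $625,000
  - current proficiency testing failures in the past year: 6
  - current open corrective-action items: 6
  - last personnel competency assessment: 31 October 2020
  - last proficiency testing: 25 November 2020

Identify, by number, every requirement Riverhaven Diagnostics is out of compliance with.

1, 2, 3, 5, 6, 7, 8, 9, 10

1. personnel competency assessment 88 days ago vs limit 60 → not met
2. condition 'performs high-complexity testing' holds; CLIA inspection 63 days ago vs limit 60 → not met
3. proficiency testing 63 days ago vs limit 60 → not met
4. certified medical technologists 4 ≥ 2 → met
5. instrument calibration 73 days ago vs limit 60 → not met
6. biosafety cabinet certification 480 days ago vs limit 365 → not met
7. cyber liability coverage $625,000 < $850,000 → not met
8. professional liability coverage $1,000,000 < $1,025,000 → not met
9. proficiency testing failures in the past year 6 > 3 → not met
10. open corrective-action items 6 > 5 → not met
Not met: 1, 2, 3, 5, 6, 7, 8, 9, 10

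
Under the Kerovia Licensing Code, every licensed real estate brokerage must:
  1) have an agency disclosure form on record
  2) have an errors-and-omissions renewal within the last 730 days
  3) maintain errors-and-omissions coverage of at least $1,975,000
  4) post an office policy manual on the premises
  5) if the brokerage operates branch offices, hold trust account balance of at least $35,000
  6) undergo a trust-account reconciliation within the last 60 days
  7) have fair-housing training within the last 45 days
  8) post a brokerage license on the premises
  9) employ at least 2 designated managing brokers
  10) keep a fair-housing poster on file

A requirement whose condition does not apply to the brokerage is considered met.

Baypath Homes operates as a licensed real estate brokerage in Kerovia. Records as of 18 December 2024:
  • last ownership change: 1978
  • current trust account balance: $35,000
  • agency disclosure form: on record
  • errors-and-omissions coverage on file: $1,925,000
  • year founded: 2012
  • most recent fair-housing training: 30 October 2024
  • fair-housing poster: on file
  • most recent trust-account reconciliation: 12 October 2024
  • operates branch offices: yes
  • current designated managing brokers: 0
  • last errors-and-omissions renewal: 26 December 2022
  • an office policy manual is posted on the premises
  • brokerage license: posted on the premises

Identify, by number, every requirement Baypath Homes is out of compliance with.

3, 6, 7, 9

1. agency disclosure form present → met
2. errors-and-omissions renewal 723 days ago vs limit 730 → met
3. errors-and-omissions coverage $1,925,000 < $1,975,000 → not met
4. office policy manual present → met
5. condition 'operates branch offices' holds; trust account balance $35,000 ≥ $35,000 → met
6. trust-account reconciliation 67 days ago vs limit 60 → not met
7. fair-housing training 49 days ago vs limit 45 → not met
8. brokerage license present → met
9. designated managing brokers 0 < 2 → not met
10. fair-housing poster present → met
Not met: 3, 6, 7, 9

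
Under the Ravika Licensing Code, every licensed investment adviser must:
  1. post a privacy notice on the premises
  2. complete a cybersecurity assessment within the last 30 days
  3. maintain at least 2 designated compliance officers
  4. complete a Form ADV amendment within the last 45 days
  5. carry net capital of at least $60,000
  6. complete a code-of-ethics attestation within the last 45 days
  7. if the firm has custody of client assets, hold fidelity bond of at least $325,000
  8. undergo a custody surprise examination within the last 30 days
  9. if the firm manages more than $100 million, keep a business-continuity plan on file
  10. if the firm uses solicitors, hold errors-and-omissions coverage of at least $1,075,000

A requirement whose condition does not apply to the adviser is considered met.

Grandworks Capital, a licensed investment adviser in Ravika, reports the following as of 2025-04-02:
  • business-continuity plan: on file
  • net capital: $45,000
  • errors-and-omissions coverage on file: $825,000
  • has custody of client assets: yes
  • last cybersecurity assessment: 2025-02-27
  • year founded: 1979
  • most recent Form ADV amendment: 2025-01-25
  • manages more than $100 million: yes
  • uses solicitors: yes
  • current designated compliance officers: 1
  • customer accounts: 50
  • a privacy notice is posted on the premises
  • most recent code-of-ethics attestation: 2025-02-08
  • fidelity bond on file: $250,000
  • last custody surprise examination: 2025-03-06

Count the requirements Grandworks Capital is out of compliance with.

1. privacy notice present → met
2. cybersecurity assessment 34 days ago vs limit 30 → not met
3. designated compliance officers 1 < 2 → not met
4. Form ADV amendment 67 days ago vs limit 45 → not met
5. net capital $45,000 < $60,000 → not met
6. code-of-ethics attestation 53 days ago vs limit 45 → not met
7. condition 'has custody of client assets' holds; fidelity bond $250,000 < $325,000 → not met
8. custody surprise examination 27 days ago vs limit 30 → met
9. condition 'manages more than $100 million' holds; business-continuity plan present → met
10. condition 'uses solicitors' holds; errors-and-omissions coverage $825,000 < $1,075,000 → not met
Not met: 7 of 10

7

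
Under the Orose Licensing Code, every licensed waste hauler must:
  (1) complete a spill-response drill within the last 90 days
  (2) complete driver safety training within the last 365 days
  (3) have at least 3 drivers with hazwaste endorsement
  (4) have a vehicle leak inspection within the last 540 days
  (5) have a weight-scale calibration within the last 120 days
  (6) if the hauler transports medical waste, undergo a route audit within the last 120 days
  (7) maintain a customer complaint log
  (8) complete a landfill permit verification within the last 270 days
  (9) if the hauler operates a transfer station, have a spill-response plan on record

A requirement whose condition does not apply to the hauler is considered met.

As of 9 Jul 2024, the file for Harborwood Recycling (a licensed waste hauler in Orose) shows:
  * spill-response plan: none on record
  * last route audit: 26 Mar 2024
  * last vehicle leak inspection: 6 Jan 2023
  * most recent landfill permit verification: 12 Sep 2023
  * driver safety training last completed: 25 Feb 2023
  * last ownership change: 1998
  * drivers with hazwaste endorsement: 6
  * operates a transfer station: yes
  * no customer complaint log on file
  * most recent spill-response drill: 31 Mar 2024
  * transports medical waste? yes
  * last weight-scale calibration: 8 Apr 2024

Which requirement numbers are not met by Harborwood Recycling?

1, 2, 4, 7, 8, 9

1. spill-response drill 100 days ago vs limit 90 → not met
2. driver safety training 500 days ago vs limit 365 → not met
3. drivers with hazwaste endorsement 6 ≥ 3 → met
4. vehicle leak inspection 550 days ago vs limit 540 → not met
5. weight-scale calibration 92 days ago vs limit 120 → met
6. condition 'transports medical waste' holds; route audit 105 days ago vs limit 120 → met
7. customer complaint log absent → not met
8. landfill permit verification 301 days ago vs limit 270 → not met
9. condition 'operates a transfer station' holds; spill-response plan absent → not met
Not met: 1, 2, 4, 7, 8, 9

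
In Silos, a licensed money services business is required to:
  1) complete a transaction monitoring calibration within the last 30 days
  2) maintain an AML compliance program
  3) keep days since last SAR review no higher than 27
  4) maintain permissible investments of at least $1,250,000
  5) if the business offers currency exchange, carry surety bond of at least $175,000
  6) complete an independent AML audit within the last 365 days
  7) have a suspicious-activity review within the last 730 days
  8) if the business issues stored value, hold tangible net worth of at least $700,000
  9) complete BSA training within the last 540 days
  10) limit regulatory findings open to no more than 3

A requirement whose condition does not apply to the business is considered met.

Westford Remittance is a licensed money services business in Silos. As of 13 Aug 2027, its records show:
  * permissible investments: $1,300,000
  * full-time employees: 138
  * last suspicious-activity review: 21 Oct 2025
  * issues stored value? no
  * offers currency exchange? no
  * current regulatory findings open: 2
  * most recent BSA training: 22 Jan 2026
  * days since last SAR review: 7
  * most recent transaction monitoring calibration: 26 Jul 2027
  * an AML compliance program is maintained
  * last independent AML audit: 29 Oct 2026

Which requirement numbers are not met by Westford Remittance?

9

1. transaction monitoring calibration 18 days ago vs limit 30 → met
2. AML compliance program present → met
3. days since last SAR review 7 ≤ 27 → met
4. permissible investments $1,300,000 ≥ $1,250,000 → met
5. condition 'offers currency exchange' does not hold → requirement n/a → met
6. independent AML audit 288 days ago vs limit 365 → met
7. suspicious-activity review 661 days ago vs limit 730 → met
8. condition 'issues stored value' does not hold → requirement n/a → met
9. BSA training 568 days ago vs limit 540 → not met
10. regulatory findings open 2 ≤ 3 → met
Not met: 9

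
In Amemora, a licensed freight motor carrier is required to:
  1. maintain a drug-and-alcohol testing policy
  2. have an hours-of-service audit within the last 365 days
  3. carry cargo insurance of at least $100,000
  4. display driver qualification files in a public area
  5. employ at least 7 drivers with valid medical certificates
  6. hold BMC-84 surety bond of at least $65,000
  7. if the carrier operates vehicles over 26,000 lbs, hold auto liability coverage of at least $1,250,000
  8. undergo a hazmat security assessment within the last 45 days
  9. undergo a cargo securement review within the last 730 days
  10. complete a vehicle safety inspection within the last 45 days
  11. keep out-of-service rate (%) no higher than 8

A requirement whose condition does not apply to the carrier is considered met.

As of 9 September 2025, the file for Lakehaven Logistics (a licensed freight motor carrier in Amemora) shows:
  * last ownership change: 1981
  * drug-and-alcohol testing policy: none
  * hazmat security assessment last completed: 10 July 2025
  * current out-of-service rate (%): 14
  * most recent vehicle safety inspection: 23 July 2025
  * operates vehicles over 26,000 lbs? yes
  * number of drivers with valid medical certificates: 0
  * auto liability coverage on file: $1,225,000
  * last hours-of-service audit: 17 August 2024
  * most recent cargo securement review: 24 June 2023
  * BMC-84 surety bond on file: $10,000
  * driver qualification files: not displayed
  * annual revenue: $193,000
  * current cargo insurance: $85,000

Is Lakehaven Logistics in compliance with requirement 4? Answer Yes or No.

No

4. driver qualification files absent → not met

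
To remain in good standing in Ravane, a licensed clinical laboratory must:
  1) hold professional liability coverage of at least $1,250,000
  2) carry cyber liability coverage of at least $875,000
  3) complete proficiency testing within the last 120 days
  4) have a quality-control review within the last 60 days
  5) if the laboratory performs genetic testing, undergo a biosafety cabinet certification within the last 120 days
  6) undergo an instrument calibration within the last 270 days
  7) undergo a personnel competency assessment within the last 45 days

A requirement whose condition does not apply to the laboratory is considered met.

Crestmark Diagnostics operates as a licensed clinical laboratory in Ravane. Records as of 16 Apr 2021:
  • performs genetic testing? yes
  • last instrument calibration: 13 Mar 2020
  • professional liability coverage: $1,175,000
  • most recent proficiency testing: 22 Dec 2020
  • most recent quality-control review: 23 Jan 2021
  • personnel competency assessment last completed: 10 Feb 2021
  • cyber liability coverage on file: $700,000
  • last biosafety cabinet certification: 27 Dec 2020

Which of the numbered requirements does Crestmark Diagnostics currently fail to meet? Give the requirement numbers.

1. professional liability coverage $1,175,000 < $1,250,000 → not met
2. cyber liability coverage $700,000 < $875,000 → not met
3. proficiency testing 115 days ago vs limit 120 → met
4. quality-control review 83 days ago vs limit 60 → not met
5. condition 'performs genetic testing' holds; biosafety cabinet certification 110 days ago vs limit 120 → met
6. instrument calibration 399 days ago vs limit 270 → not met
7. personnel competency assessment 65 days ago vs limit 45 → not met
Not met: 1, 2, 4, 6, 7

1, 2, 4, 6, 7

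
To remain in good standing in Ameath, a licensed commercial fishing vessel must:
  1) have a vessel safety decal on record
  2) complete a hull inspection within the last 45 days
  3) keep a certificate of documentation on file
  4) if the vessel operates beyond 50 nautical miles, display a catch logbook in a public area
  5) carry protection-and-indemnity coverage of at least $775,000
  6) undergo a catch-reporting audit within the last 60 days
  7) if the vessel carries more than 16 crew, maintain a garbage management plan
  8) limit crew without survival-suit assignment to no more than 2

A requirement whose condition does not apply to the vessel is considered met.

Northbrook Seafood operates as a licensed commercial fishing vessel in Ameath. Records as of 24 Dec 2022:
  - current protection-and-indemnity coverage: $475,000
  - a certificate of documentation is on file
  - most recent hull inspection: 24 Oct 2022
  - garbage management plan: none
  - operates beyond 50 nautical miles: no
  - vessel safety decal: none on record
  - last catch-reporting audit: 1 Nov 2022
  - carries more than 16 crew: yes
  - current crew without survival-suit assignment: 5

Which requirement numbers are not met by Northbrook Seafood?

1, 2, 5, 7, 8

1. vessel safety decal absent → not met
2. hull inspection 61 days ago vs limit 45 → not met
3. certificate of documentation present → met
4. condition 'operates beyond 50 nautical miles' does not hold → requirement n/a → met
5. protection-and-indemnity coverage $475,000 < $775,000 → not met
6. catch-reporting audit 53 days ago vs limit 60 → met
7. condition 'carries more than 16 crew' holds; garbage management plan absent → not met
8. crew without survival-suit assignment 5 > 2 → not met
Not met: 1, 2, 5, 7, 8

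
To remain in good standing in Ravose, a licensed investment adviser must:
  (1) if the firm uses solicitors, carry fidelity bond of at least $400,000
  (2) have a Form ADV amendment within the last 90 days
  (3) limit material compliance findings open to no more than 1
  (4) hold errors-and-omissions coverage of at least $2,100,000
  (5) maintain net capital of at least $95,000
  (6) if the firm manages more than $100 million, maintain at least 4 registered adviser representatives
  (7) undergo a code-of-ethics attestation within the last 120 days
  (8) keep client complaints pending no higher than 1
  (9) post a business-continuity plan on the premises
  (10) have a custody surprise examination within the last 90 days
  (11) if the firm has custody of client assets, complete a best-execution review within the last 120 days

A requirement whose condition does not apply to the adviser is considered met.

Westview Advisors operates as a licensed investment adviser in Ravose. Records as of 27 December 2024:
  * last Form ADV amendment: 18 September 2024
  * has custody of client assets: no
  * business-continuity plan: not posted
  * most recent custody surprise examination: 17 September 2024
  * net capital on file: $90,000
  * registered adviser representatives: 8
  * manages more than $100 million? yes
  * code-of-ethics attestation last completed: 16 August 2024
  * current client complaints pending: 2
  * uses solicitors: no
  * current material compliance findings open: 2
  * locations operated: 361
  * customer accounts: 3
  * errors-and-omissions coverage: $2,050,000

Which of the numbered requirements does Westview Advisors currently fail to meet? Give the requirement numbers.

1. condition 'uses solicitors' does not hold → requirement n/a → met
2. Form ADV amendment 100 days ago vs limit 90 → not met
3. material compliance findings open 2 > 1 → not met
4. errors-and-omissions coverage $2,050,000 < $2,100,000 → not met
5. net capital $90,000 < $95,000 → not met
6. condition 'manages more than $100 million' holds; registered adviser representatives 8 ≥ 4 → met
7. code-of-ethics attestation 133 days ago vs limit 120 → not met
8. client complaints pending 2 > 1 → not met
9. business-continuity plan absent → not met
10. custody surprise examination 101 days ago vs limit 90 → not met
11. condition 'has custody of client assets' does not hold → requirement n/a → met
Not met: 2, 3, 4, 5, 7, 8, 9, 10

2, 3, 4, 5, 7, 8, 9, 10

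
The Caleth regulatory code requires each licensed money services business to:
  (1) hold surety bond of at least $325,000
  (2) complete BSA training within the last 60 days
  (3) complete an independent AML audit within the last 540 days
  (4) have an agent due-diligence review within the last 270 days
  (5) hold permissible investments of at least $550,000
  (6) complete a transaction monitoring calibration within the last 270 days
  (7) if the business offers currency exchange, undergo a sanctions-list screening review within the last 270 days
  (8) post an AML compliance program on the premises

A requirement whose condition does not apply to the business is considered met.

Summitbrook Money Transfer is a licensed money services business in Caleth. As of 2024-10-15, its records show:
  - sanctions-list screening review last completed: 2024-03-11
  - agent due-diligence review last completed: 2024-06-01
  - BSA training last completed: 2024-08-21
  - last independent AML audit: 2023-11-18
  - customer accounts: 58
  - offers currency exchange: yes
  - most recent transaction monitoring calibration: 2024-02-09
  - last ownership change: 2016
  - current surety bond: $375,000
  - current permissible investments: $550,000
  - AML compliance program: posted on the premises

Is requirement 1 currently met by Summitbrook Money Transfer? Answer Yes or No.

Yes

1. surety bond $375,000 ≥ $325,000 → met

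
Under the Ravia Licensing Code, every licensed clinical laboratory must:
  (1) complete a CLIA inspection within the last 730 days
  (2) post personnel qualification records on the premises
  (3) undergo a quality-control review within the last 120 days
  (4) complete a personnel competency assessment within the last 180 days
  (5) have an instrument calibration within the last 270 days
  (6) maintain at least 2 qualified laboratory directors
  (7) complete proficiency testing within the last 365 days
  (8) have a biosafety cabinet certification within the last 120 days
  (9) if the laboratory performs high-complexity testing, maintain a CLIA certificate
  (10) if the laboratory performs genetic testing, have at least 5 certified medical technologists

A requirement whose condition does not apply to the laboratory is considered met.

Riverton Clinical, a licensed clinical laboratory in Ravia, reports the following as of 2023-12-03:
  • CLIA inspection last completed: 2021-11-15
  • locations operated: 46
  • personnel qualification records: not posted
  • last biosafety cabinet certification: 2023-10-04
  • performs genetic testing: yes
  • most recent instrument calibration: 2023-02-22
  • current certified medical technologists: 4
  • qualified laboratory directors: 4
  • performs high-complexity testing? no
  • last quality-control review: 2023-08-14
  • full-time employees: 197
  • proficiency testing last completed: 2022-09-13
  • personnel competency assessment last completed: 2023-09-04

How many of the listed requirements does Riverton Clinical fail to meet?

5

1. CLIA inspection 748 days ago vs limit 730 → not met
2. personnel qualification records absent → not met
3. quality-control review 111 days ago vs limit 120 → met
4. personnel competency assessment 90 days ago vs limit 180 → met
5. instrument calibration 284 days ago vs limit 270 → not met
6. qualified laboratory directors 4 ≥ 2 → met
7. proficiency testing 446 days ago vs limit 365 → not met
8. biosafety cabinet certification 60 days ago vs limit 120 → met
9. condition 'performs high-complexity testing' does not hold → requirement n/a → met
10. condition 'performs genetic testing' holds; certified medical technologists 4 < 5 → not met
Not met: 5 of 10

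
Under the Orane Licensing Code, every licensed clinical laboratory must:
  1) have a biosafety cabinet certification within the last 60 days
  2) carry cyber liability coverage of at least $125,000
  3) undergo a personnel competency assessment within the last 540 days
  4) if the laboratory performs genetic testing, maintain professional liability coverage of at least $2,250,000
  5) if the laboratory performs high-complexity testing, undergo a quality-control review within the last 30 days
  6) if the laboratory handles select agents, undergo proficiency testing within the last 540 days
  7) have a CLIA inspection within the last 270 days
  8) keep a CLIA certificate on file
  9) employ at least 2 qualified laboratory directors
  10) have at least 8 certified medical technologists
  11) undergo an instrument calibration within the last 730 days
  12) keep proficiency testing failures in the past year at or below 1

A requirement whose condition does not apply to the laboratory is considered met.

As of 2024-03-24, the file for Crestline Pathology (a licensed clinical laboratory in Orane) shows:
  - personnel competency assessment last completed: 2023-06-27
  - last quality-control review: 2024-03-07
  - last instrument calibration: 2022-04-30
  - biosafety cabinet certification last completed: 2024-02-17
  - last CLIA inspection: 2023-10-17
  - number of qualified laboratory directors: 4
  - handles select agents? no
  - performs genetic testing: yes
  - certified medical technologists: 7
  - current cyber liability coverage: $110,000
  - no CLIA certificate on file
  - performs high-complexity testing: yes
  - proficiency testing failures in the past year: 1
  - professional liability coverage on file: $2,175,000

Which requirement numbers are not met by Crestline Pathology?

2, 4, 8, 10

1. biosafety cabinet certification 36 days ago vs limit 60 → met
2. cyber liability coverage $110,000 < $125,000 → not met
3. personnel competency assessment 271 days ago vs limit 540 → met
4. condition 'performs genetic testing' holds; professional liability coverage $2,175,000 < $2,250,000 → not met
5. condition 'performs high-complexity testing' holds; quality-control review 17 days ago vs limit 30 → met
6. condition 'handles select agents' does not hold → requirement n/a → met
7. CLIA inspection 159 days ago vs limit 270 → met
8. CLIA certificate absent → not met
9. qualified laboratory directors 4 ≥ 2 → met
10. certified medical technologists 7 < 8 → not met
11. instrument calibration 694 days ago vs limit 730 → met
12. proficiency testing failures in the past year 1 ≤ 1 → met
Not met: 2, 4, 8, 10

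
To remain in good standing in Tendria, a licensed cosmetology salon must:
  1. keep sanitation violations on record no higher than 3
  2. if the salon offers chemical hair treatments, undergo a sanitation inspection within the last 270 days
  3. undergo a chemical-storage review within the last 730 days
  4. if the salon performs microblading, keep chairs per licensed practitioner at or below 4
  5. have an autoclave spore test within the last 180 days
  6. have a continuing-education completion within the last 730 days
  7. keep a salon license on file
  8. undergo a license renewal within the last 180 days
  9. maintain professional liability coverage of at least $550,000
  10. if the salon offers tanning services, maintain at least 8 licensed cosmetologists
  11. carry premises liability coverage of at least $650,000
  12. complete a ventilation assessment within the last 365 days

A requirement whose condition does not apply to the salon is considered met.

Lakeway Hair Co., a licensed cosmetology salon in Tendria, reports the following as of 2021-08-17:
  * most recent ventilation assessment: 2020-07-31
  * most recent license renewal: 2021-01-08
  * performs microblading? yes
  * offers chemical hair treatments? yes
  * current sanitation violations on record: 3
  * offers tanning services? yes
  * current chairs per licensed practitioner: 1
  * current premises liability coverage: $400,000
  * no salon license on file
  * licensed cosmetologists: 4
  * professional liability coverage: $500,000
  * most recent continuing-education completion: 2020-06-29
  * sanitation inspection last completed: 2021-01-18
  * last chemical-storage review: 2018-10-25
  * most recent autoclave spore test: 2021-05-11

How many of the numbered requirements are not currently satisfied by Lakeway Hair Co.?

1. sanitation violations on record 3 ≤ 3 → met
2. condition 'offers chemical hair treatments' holds; sanitation inspection 211 days ago vs limit 270 → met
3. chemical-storage review 1027 days ago vs limit 730 → not met
4. condition 'performs microblading' holds; chairs per licensed practitioner 1 ≤ 4 → met
5. autoclave spore test 98 days ago vs limit 180 → met
6. continuing-education completion 414 days ago vs limit 730 → met
7. salon license absent → not met
8. license renewal 221 days ago vs limit 180 → not met
9. professional liability coverage $500,000 < $550,000 → not met
10. condition 'offers tanning services' holds; licensed cosmetologists 4 < 8 → not met
11. premises liability coverage $400,000 < $650,000 → not met
12. ventilation assessment 382 days ago vs limit 365 → not met
Not met: 7 of 12

7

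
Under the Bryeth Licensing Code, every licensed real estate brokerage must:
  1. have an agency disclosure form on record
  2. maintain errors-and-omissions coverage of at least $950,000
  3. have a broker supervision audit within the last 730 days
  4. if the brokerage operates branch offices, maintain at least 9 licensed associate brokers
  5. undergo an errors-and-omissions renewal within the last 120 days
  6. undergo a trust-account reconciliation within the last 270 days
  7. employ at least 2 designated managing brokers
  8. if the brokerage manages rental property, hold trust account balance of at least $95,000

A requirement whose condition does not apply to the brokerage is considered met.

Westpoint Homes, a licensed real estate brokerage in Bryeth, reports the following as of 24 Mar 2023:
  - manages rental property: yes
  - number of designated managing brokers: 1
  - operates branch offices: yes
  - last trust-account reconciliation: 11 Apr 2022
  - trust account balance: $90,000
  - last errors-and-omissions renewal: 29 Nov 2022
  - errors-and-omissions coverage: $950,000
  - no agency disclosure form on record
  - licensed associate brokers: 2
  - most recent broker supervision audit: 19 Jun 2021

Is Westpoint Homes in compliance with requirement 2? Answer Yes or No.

2. errors-and-omissions coverage $950,000 ≥ $950,000 → met

Yes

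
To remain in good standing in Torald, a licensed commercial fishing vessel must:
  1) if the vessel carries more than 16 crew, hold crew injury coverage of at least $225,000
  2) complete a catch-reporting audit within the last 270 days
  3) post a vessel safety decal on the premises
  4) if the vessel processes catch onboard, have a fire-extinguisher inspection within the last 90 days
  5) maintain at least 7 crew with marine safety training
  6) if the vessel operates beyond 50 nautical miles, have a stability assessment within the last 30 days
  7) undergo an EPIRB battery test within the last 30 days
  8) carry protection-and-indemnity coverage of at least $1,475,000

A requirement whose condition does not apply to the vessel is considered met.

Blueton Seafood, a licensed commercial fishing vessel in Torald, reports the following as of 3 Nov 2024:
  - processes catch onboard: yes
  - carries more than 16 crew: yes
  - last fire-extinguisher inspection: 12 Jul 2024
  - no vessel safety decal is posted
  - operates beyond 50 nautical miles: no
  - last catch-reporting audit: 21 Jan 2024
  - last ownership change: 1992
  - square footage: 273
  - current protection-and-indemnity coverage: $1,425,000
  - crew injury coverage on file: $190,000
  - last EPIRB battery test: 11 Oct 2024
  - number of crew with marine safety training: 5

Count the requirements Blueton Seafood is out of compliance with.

1. condition 'carries more than 16 crew' holds; crew injury coverage $190,000 < $225,000 → not met
2. catch-reporting audit 287 days ago vs limit 270 → not met
3. vessel safety decal absent → not met
4. condition 'processes catch onboard' holds; fire-extinguisher inspection 114 days ago vs limit 90 → not met
5. crew with marine safety training 5 < 7 → not met
6. condition 'operates beyond 50 nautical miles' does not hold → requirement n/a → met
7. EPIRB battery test 23 days ago vs limit 30 → met
8. protection-and-indemnity coverage $1,425,000 < $1,475,000 → not met
Not met: 6 of 8

6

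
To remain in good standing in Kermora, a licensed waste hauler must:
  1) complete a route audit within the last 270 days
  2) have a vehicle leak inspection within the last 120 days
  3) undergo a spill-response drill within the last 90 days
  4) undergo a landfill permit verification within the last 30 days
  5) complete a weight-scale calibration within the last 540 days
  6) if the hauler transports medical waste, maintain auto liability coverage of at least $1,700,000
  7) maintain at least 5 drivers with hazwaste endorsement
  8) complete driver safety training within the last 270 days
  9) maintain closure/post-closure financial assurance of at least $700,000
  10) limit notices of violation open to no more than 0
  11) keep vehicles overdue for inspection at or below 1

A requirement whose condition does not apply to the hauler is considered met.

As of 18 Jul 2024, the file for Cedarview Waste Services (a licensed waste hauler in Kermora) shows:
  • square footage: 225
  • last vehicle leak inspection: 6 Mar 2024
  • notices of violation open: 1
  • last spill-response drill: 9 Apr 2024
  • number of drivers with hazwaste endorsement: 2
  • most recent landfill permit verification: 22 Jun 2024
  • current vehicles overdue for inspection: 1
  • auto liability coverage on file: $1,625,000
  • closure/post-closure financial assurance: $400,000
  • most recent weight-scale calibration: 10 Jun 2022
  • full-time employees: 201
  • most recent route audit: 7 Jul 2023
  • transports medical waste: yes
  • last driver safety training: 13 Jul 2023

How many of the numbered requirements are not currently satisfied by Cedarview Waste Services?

1. route audit 377 days ago vs limit 270 → not met
2. vehicle leak inspection 134 days ago vs limit 120 → not met
3. spill-response drill 100 days ago vs limit 90 → not met
4. landfill permit verification 26 days ago vs limit 30 → met
5. weight-scale calibration 769 days ago vs limit 540 → not met
6. condition 'transports medical waste' holds; auto liability coverage $1,625,000 < $1,700,000 → not met
7. drivers with hazwaste endorsement 2 < 5 → not met
8. driver safety training 371 days ago vs limit 270 → not met
9. closure/post-closure financial assurance $400,000 < $700,000 → not met
10. notices of violation open 1 > 0 → not met
11. vehicles overdue for inspection 1 ≤ 1 → met
Not met: 9 of 11

9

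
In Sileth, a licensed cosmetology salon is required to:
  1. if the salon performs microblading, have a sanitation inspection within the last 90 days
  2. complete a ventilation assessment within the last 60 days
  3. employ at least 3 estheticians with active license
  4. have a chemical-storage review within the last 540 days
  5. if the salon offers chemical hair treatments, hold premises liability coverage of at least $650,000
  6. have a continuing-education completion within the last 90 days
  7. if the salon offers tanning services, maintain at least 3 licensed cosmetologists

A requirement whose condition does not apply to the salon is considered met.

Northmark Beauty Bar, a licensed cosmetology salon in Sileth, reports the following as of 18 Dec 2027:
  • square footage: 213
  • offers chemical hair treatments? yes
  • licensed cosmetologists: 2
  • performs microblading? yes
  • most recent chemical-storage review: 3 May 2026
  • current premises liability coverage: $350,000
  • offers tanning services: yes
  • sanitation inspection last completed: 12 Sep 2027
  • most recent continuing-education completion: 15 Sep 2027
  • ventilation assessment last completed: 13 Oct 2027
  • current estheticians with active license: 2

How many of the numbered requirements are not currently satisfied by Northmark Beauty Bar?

7

1. condition 'performs microblading' holds; sanitation inspection 97 days ago vs limit 90 → not met
2. ventilation assessment 66 days ago vs limit 60 → not met
3. estheticians with active license 2 < 3 → not met
4. chemical-storage review 594 days ago vs limit 540 → not met
5. condition 'offers chemical hair treatments' holds; premises liability coverage $350,000 < $650,000 → not met
6. continuing-education completion 94 days ago vs limit 90 → not met
7. condition 'offers tanning services' holds; licensed cosmetologists 2 < 3 → not met
Not met: 7 of 7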